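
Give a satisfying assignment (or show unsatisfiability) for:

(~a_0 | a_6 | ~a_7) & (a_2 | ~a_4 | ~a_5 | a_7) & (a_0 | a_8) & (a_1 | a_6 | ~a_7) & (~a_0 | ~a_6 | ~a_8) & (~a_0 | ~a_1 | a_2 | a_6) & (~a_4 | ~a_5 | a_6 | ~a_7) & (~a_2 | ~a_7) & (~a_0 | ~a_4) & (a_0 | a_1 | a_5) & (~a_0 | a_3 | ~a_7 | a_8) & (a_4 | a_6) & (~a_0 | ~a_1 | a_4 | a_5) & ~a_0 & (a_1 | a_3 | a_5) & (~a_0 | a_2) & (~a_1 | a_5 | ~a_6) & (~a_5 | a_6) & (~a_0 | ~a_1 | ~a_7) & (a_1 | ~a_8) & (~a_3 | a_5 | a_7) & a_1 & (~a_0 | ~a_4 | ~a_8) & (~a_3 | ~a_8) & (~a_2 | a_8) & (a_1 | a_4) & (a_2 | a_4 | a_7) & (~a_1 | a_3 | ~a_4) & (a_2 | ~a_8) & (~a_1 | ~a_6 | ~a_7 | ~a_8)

Unit clause (~a_0) forces a_0 = False.
Unit clause (a_1) forces a_1 = True.
In (a_0 | a_8) only a_8 is left, so a_8 = True.
In (~a_3 | ~a_8) only ~a_3 is left, so a_3 = False.
In (~a_1 | a_3 | ~a_4) only ~a_4 is left, so a_4 = False.
In (a_2 | ~a_8) only a_2 is left, so a_2 = True.
In (~a_2 | ~a_7) only ~a_7 is left, so a_7 = False.
In (a_4 | a_6) only a_6 is left, so a_6 = True.
In (~a_1 | a_5 | ~a_6) only a_5 is left, so a_5 = True.
All clauses satisfied.

a_0 = False, a_1 = True, a_2 = True, a_3 = False, a_4 = False, a_5 = True, a_6 = True, a_7 = False, a_8 = True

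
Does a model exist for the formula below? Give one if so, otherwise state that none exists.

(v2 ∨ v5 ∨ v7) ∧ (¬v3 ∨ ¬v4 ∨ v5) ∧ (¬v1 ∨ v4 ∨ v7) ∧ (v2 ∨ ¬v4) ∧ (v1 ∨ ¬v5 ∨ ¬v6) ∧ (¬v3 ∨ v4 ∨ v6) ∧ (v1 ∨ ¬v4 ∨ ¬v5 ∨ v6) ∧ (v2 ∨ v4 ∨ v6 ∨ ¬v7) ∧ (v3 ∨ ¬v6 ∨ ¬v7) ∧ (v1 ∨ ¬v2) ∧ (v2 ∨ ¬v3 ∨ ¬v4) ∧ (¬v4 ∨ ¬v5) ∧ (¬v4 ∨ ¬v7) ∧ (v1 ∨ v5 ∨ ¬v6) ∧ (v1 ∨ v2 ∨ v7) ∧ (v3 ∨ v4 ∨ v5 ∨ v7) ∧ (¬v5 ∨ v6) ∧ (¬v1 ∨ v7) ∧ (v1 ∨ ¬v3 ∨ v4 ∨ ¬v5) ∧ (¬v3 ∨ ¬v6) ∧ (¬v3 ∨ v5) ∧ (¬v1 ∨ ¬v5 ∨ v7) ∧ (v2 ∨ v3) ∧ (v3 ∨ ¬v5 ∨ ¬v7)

v1=T, v2=T, v3=F, v4=F, v5=F, v6=F, v7=T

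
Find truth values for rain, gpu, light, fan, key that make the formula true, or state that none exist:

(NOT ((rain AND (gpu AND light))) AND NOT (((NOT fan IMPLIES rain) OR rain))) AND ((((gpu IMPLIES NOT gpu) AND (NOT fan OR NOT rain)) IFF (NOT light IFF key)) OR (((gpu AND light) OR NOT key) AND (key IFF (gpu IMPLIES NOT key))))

rain: False; gpu: True; light: False; fan: False; key: False

  NOT ((rain AND (gpu AND light))) AND NOT (((NOT fan IMPLIES rain) OR rain)) = True
    NOT ((rain AND (gpu AND light))) = True
      rain AND (gpu AND light) = False
        gpu AND light = False
    NOT (((NOT fan IMPLIES rain) OR rain)) = True
      (NOT fan IMPLIES rain) OR rain = False
        NOT fan IMPLIES rain = False
          NOT fan = True
  (((gpu IMPLIES NOT gpu) AND (NOT fan OR NOT rain)) IFF (NOT light IFF key)) OR (((gpu AND light) OR NOT key) AND (key IFF (gpu IMPLIES NOT key))) = True
    ((gpu IMPLIES NOT gpu) AND (NOT fan OR NOT rain)) IFF (NOT light IFF key) = True
      (gpu IMPLIES NOT gpu) AND (NOT fan OR NOT rain) = False
        gpu IMPLIES NOT gpu = False
          NOT gpu = False
        NOT fan OR NOT rain = True
          NOT fan = True
          NOT rain = True
      NOT light IFF key = False
        NOT light = True
    ((gpu AND light) OR NOT key) AND (key IFF (gpu IMPLIES NOT key)) = False
      (gpu AND light) OR NOT key = True
        gpu AND light = False
        NOT key = True
      key IFF (gpu IMPLIES NOT key) = False
        gpu IMPLIES NOT key = True
          NOT key = True
Both conjuncts True, so the formula holds.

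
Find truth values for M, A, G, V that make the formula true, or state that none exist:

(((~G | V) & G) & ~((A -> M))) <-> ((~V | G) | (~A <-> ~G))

M=F; A=T; G=T; V=T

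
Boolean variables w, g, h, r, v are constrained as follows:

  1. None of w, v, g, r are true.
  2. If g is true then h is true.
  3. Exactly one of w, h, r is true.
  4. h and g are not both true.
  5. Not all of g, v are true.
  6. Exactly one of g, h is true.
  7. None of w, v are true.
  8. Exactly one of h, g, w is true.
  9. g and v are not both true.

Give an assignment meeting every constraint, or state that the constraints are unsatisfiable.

w = False; g = False; h = True; r = False; v = False

  (1) {w, v, g, r}: 0 true — none ✓
  (2) g=F ⇒ h: vacuous ✓
  (3) {w, h, r}: 1 true — exactly one ✓
  (4) h=T, g=F — not both ✓
  (5) {g, v}: 0/2 true — not all ✓
  (6) {g, h}: 1 true — exactly one ✓
  (7) {w, v}: 0 true — none ✓
  (8) {h, g, w}: 1 true — exactly one ✓
  (9) g=F, v=F — not both ✓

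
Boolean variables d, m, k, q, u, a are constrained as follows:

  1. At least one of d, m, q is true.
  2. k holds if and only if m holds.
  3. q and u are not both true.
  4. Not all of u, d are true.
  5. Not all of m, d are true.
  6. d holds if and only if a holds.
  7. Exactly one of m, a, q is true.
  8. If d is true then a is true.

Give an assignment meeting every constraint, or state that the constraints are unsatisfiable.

d = False, m = True, k = True, q = False, u = False, a = False

  (1) {d, m, q}: 1 true — at least one ✓
  (2) k=T, m=T — same ✓
  (3) q=F, u=F — not both ✓
  (4) {u, d}: 0/2 true — not all ✓
  (5) {m, d}: 1/2 true — not all ✓
  (6) d=F, a=F — same ✓
  (7) {m, a, q}: 1 true — exactly one ✓
  (8) d=F ⇒ a: vacuous ✓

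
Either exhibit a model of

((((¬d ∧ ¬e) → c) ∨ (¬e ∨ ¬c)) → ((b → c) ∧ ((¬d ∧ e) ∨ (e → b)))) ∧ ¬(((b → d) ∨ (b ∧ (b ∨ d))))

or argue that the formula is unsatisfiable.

The conjunct ¬(((b → d) ∨ (b ∧ (b ∨ d)))) is unsatisfiable on its own:
  b=F, d=F: evaluates to False.
  b=F, d=T: evaluates to False.
  b=T, d=F: evaluates to False.
  b=T, d=T: evaluates to False.
So the whole conjunction is unsatisfiable.

UNSATISFIABLE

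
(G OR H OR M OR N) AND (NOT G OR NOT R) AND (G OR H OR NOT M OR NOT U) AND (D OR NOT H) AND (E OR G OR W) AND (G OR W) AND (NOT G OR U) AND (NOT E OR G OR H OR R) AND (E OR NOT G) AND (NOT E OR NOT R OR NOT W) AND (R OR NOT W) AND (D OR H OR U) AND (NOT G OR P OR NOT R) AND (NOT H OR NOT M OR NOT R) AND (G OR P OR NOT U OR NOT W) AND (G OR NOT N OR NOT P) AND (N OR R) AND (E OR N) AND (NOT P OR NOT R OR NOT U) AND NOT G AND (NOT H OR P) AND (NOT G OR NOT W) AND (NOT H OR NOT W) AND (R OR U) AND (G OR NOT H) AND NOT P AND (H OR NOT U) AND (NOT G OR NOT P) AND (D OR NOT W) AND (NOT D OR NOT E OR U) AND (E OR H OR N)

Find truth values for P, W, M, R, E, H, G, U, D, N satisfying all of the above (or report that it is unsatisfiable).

P = False; W = True; M = True; R = True; E = False; H = False; G = False; U = False; D = True; N = True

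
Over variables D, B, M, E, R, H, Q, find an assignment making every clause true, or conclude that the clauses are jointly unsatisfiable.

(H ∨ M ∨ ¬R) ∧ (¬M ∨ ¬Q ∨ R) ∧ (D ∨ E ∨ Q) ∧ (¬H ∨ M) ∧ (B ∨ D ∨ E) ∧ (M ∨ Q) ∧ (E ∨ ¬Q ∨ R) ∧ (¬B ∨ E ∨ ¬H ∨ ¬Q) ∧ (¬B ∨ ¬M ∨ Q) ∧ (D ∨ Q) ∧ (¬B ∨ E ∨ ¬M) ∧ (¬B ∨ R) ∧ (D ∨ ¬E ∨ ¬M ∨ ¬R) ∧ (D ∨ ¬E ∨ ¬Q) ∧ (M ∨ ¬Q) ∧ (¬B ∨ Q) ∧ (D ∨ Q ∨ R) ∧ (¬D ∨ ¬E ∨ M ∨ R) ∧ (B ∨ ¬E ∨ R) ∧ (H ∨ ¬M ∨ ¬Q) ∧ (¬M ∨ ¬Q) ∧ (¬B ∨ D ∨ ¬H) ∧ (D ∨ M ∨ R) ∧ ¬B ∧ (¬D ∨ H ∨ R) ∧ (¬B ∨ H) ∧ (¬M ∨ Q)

The formula is unsatisfiable.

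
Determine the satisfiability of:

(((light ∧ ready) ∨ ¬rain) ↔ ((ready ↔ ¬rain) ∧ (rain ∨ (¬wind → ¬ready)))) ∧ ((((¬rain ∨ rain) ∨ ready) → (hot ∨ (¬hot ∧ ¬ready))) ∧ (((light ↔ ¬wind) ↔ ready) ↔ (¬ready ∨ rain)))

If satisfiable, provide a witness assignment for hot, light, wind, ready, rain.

hot = True; light = True; wind = True; ready = True; rain = False

  ((light ∧ ready) ∨ ¬rain) ↔ ((ready ↔ ¬rain) ∧ (rain ∨ (¬wind → ¬ready))) = True
    (light ∧ ready) ∨ ¬rain = True
      light ∧ ready = True
      ¬rain = True
    (ready ↔ ¬rain) ∧ (rain ∨ (¬wind → ¬ready)) = True
      ready ↔ ¬rain = True
        ¬rain = True
      rain ∨ (¬wind → ¬ready) = True
        ¬wind → ¬ready = True
          ¬wind = False
          ¬ready = False
  (((¬rain ∨ rain) ∨ ready) → (hot ∨ (¬hot ∧ ¬ready))) ∧ (((light ↔ ¬wind) ↔ ready) ↔ (¬ready ∨ rain)) = True
    ((¬rain ∨ rain) ∨ ready) → (hot ∨ (¬hot ∧ ¬ready)) = True
      (¬rain ∨ rain) ∨ ready = True
        ¬rain ∨ rain = True
          ¬rain = True
      hot ∨ (¬hot ∧ ¬ready) = True
        ¬hot ∧ ¬ready = False
          ¬hot = False
          ¬ready = False
    ((light ↔ ¬wind) ↔ ready) ↔ (¬ready ∨ rain) = True
      (light ↔ ¬wind) ↔ ready = False
        light ↔ ¬wind = False
          ¬wind = False
      ¬ready ∨ rain = False
        ¬ready = False
Both conjuncts True, so the formula holds.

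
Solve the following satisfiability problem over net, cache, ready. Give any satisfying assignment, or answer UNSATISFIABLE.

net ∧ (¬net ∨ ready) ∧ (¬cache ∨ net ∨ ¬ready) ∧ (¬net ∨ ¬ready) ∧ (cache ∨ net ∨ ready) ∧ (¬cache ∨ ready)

Unsatisfiable — no assignment works.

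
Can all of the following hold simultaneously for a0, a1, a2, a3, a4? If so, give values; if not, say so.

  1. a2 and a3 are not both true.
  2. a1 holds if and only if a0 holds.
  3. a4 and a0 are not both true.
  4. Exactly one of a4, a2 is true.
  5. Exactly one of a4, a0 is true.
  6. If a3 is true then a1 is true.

a0=F; a1=F; a2=F; a3=F; a4=T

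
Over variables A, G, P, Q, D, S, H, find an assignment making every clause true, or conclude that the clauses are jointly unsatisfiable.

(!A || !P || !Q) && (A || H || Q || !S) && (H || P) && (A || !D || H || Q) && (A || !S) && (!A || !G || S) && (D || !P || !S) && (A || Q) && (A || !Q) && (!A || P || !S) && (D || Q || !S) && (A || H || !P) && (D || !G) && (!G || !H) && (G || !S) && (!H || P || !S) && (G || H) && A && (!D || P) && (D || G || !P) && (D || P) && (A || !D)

A = True, G = False, P = True, Q = False, D = True, S = False, H = True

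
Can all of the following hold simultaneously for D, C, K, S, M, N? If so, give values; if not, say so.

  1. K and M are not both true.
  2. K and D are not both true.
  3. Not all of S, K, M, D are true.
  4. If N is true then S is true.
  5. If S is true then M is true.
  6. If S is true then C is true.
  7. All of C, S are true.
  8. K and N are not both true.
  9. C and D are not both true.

D: False, C: True, K: False, S: True, M: True, N: False

  (1) K=F, M=T — not both ✓
  (2) K=F, D=F — not both ✓
  (3) {S, K, M, D}: 2/4 true — not all ✓
  (4) N=F ⇒ S: vacuous ✓
  (5) S=T ⇒ M: T ✓
  (6) S=T ⇒ C: T ✓
  (7) {C, S}: all 2 true ✓
  (8) K=F, N=F — not both ✓
  (9) C=T, D=F — not both ✓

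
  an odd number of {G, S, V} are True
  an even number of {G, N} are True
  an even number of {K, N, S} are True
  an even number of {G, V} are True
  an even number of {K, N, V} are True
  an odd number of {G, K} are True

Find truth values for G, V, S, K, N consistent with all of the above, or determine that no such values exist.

G = True, V = True, S = True, K = False, N = True

{G, S, V}: 3 true → odd ✓
{G, N}: 2 true → even ✓
{K, N, S}: 2 true → even ✓
{G, V}: 2 true → even ✓
{K, N, V}: 2 true → even ✓
{G, K}: 1 true → odd ✓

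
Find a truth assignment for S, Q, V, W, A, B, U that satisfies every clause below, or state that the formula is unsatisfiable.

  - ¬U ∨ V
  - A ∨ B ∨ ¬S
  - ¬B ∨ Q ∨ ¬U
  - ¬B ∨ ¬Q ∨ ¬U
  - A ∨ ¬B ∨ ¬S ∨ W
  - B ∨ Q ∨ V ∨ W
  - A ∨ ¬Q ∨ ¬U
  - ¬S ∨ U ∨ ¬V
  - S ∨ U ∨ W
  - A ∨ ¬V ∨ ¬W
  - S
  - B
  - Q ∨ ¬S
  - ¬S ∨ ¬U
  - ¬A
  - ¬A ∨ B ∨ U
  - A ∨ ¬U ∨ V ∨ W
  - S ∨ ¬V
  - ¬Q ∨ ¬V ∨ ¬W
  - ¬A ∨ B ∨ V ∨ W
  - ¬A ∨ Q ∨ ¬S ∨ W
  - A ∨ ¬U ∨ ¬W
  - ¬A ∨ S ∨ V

S = True; Q = True; V = False; W = True; A = False; B = True; U = False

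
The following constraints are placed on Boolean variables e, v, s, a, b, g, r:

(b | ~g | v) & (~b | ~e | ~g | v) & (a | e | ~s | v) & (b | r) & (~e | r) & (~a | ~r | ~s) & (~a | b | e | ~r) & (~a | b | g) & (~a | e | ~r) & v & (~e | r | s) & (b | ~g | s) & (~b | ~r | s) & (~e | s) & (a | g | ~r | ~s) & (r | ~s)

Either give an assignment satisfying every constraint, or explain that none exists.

e=F; v=T; s=F; a=T; b=T; g=T; r=F

Unit clause (v) forces v = True.
Set e = False.
Set s = False.
Set a = True.
  then (~a | e | ~r) forces r = False.
  then (b | r) forces b = True.
Set g = True.
All clauses satisfied.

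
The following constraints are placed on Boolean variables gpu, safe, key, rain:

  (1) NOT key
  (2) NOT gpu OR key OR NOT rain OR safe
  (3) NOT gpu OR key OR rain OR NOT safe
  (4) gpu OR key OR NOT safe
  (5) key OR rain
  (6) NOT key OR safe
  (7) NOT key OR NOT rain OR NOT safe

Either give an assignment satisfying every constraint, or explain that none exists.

gpu = True, safe = True, key = False, rain = True

Unit clause (NOT key) forces key = False.
In (key OR rain) only rain is left, so rain = True.
Set gpu = True.
  then (NOT gpu OR key OR NOT rain OR safe) forces safe = True.
Check each clause:
  (NOT key): NOT key holds.
  (NOT gpu OR key OR NOT rain OR safe): safe holds.
  (NOT gpu OR key OR rain OR NOT safe): rain holds.
  (gpu OR key OR NOT safe): gpu holds.
  (key OR rain): rain holds.
  (NOT key OR safe): NOT key holds.
  (NOT key OR NOT rain OR NOT safe): NOT key holds.
All clauses satisfied.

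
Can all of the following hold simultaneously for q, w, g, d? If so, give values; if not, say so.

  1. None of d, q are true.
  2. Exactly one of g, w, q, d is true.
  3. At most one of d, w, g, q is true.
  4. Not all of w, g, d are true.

q = False, w = False, g = True, d = False

  (1) {d, q}: 0 true — none ✓
  (2) {g, w, q, d}: 1 true — exactly one ✓
  (3) {d, w, g, q}: 1 true — at most one ✓
  (4) {w, g, d}: 1/3 true — not all ✓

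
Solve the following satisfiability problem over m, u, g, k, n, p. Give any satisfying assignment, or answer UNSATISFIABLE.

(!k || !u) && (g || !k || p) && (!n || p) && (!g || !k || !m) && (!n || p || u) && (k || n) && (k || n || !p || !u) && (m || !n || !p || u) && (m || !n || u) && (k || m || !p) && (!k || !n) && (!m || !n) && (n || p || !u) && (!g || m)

m = False, u = False, g = False, k = True, n = False, p = True

Set m = False.
  then (!g || m) forces g = False.
Try u = True:
  (!k || !u) forces k = False.
  (k || n) forces n = True.
  (!n || p) forces p = True.
  clause (k || m || !p) is falsified — backtrack.
So u = False.
  then (m || !n || u) forces n = False.
  then (k || n) forces k = True.
  then (g || !k || p) forces p = True.
All clauses satisfied.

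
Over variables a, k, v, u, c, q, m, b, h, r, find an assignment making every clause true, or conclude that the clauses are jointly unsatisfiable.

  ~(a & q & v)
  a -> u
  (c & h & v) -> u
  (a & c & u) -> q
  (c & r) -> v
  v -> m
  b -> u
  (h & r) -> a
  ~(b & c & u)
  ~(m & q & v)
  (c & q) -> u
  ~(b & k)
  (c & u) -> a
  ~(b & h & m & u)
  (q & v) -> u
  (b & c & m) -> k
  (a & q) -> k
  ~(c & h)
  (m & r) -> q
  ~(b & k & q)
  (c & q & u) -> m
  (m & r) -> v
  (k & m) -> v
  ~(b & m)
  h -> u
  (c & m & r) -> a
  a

Unit clause (a) forces a = True.
In (~a | u) only u is left, so u = True.
Set k = True.
  then (~b | ~k) forces b = False.
Set v = False.
  then (~k | ~m | v) forces m = False.
Try c = True:
  (~c | ~r | v) forces r = False.
  (~c | ~h) forces h = False.
  (~a | ~c | q | ~u) forces q = True.
  clause (~c | m | ~q | ~u) is falsified — backtrack.
So c = False.
Set q = False.
Set h = True.
Set r = True.
All clauses satisfied.

a = True, k = True, v = False, u = True, c = False, q = False, m = False, b = False, h = True, r = True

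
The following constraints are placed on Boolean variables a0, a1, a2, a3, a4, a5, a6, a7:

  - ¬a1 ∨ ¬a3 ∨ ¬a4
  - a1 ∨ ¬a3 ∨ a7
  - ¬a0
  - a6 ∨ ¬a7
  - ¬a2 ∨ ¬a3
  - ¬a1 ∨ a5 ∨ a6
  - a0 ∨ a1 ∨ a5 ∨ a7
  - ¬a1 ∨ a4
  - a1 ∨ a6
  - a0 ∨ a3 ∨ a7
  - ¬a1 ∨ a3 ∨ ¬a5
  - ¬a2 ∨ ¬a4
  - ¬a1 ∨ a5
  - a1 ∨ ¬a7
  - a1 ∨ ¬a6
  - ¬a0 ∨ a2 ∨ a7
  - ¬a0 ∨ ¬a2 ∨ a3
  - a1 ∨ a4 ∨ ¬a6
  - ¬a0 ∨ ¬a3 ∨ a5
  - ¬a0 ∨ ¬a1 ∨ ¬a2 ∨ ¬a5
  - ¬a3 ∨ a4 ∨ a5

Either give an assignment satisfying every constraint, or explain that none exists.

Unsatisfiable — no assignment works.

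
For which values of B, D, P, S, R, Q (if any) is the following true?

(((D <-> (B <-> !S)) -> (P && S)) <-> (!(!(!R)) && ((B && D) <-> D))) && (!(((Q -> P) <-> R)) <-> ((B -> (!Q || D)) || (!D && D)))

B: False, D: False, P: True, S: True, R: False, Q: False

  ((D <-> (B <-> !S)) -> (P && S)) <-> (!(!(!R)) && ((B && D) <-> D)) = True
    (D <-> (B <-> !S)) -> (P && S) = True
      D <-> (B <-> !S) = False
        B <-> !S = True
          !S = False
      P && S = True
    !(!(!R)) && ((B && D) <-> D) = True
      !(!(!R)) = True
        !(!R) = False
          !R = True
      (B && D) <-> D = True
        B && D = False
  !(((Q -> P) <-> R)) <-> ((B -> (!Q || D)) || (!D && D)) = True
    !(((Q -> P) <-> R)) = True
      (Q -> P) <-> R = False
        Q -> P = True
    (B -> (!Q || D)) || (!D && D) = True
      B -> (!Q || D) = True
        !Q || D = True
          !Q = True
      !D && D = False
        !D = True
Both conjuncts True, so the formula holds.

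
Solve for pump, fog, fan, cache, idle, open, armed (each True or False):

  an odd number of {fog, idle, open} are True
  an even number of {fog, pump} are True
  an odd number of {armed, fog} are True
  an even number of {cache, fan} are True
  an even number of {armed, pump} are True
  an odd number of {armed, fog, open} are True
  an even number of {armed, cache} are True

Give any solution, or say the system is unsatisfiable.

UNSATISFIABLE

Adding constraints 2, 3, 5 mod 2: every variable appears an even number of times on the left, so the left side is 0.
But the right sides sum to 1 (mod 2). 0 ≠ 1 — the system is inconsistent.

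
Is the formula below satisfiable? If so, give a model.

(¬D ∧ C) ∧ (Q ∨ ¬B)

Q: False; B: False; C: True; D: False

  ¬D ∧ C = True
    ¬D = True
  Q ∨ ¬B = True
    ¬B = True
Both conjuncts True, so the formula holds.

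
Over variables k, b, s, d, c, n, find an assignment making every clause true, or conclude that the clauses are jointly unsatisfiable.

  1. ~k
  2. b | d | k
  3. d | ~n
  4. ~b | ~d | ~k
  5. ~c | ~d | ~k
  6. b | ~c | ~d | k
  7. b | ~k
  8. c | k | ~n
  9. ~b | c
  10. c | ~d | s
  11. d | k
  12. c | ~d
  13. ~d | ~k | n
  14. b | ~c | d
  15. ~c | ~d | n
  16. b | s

k: False, b: True, s: False, d: True, c: True, n: True

Unit clause (~k) forces k = False.
In (d | k) only d is left, so d = True.
In (c | ~d) only c is left, so c = True.
In (~c | ~d | n) only n is left, so n = True.
In (b | ~c | ~d | k) only b is left, so b = True.
Set s = False.
All clauses satisfied.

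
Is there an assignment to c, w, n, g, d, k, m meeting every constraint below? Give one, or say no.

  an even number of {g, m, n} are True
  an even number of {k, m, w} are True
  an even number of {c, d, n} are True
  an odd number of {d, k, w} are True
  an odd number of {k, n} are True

c = True; w = True; n = False; g = False; d = True; k = True; m = False

{g, m, n}: 0 true → even ✓
{k, m, w}: 2 true → even ✓
{c, d, n}: 2 true → even ✓
{d, k, w}: 3 true → odd ✓
{k, n}: 1 true → odd ✓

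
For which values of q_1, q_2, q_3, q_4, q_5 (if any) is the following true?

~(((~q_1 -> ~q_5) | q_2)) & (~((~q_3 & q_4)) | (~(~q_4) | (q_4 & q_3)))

q_1=F, q_2=F, q_3=T, q_4=F, q_5=T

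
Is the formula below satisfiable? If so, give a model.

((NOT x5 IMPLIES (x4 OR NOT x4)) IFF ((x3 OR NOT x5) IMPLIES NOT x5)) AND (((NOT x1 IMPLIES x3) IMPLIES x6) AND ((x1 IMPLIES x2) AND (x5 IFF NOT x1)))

x1 = False, x2 = True, x3 = False, x4 = True, x5 = True, x6 = False

  (NOT x5 IMPLIES (x4 OR NOT x4)) IFF ((x3 OR NOT x5) IMPLIES NOT x5) = True
    NOT x5 IMPLIES (x4 OR NOT x4) = True
      NOT x5 = False
      x4 OR NOT x4 = True
        NOT x4 = False
    (x3 OR NOT x5) IMPLIES NOT x5 = True
      x3 OR NOT x5 = False
        NOT x5 = False
      NOT x5 = False
  ((NOT x1 IMPLIES x3) IMPLIES x6) AND ((x1 IMPLIES x2) AND (x5 IFF NOT x1)) = True
    (NOT x1 IMPLIES x3) IMPLIES x6 = True
      NOT x1 IMPLIES x3 = False
        NOT x1 = True
    (x1 IMPLIES x2) AND (x5 IFF NOT x1) = True
      x1 IMPLIES x2 = True
      x5 IFF NOT x1 = True
        NOT x1 = True
Both conjuncts True, so the formula holds.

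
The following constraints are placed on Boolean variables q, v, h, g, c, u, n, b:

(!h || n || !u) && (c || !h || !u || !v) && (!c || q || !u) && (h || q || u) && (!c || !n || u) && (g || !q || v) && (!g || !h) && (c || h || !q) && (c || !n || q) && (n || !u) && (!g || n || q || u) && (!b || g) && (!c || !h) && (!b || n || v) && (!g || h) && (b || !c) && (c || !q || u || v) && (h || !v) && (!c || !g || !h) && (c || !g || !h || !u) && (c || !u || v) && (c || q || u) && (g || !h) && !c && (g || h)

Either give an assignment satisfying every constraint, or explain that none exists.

Case h = True:
  (!g || !h) forces g = False.
  Clause (g || !h) is falsified — contradiction.
Case h = False:
  (!g || h) forces g = False.
  Clause (g || h) is falsified — contradiction.
Both cases fail, so the formula is unsatisfiable.

UNSATISFIABLE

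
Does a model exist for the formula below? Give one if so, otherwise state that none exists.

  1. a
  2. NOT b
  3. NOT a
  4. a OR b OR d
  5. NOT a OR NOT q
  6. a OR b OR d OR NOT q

The formula is unsatisfiable.

Case a = True:
  Clause (NOT a) is falsified — contradiction.
Case a = False:
  Clause (a) is falsified — contradiction.
Both cases fail, so the formula is unsatisfiable.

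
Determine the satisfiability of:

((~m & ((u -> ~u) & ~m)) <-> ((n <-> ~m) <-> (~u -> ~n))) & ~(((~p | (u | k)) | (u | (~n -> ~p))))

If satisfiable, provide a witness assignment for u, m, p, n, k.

Case u = True: the conjunct ~(((~p | (u | k)) | (u | (~n -> ~p)))) becomes ~((True | True)) = False.
Case u = False: the formula simplifies to ((~m & ~m) <-> ((n <-> ~m) <-> ~n)) & ~(((~p | k) | (~n -> ~p))).
  n = True: the conjunct ~(((~p | k) | (~n -> ~p))) becomes ~(((~p | k) | True)) = False.
  n = False: simplifies to ((~m & ~m) <-> m) & ~(((~p | k) | ~p)).
    m = True: the conjunct (~m & ~m) <-> m becomes (False & False) <-> True = False.
    m = False: the conjunct (~m & ~m) <-> m becomes (True & True) <-> False = False.
Both cases fail — unsatisfiable.

Unsatisfiable — no assignment works.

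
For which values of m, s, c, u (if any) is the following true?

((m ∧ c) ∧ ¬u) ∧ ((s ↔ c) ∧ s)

m = True; s = True; c = True; u = False

  (m ∧ c) ∧ ¬u = True
    m ∧ c = True
    ¬u = True
  (s ↔ c) ∧ s = True
    s ↔ c = True
Both conjuncts True, so the formula holds.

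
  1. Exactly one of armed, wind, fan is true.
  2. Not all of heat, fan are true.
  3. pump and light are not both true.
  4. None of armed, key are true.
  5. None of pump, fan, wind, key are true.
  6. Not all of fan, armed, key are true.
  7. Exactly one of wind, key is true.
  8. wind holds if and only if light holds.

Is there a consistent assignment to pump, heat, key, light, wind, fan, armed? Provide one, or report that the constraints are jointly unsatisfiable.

No satisfying assignment exists.

Case wind = True:
  Constraint (5) is violated (wind=T) — contradiction.
Case wind = False:
  (4) forces armed = False.
  (1) with armed=F, wind=F forces fan = True.
  Constraint (5) is violated (fan=T) — contradiction.
Both cases fail — unsatisfiable.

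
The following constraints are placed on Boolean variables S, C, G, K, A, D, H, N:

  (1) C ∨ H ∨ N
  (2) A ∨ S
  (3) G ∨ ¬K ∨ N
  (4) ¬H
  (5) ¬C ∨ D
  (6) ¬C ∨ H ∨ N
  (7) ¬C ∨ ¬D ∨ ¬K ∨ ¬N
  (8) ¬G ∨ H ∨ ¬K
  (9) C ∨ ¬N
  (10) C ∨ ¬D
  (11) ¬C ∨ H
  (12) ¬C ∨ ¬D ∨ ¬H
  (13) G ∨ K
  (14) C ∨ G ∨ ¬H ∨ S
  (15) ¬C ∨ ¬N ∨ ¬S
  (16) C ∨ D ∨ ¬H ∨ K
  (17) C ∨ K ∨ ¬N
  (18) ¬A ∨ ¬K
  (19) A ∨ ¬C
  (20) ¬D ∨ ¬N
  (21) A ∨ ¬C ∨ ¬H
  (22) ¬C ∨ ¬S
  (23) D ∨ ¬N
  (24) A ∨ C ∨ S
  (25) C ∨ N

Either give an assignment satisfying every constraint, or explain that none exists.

Case H = True:
  Clause (¬H) is falsified — contradiction.
Case H = False:
  (¬C ∨ H) forces C = False.
  (C ∨ H ∨ N) forces N = True.
  Clause (C ∨ ¬N) is falsified — contradiction.
Both cases fail, so the formula is unsatisfiable.

No satisfying assignment exists.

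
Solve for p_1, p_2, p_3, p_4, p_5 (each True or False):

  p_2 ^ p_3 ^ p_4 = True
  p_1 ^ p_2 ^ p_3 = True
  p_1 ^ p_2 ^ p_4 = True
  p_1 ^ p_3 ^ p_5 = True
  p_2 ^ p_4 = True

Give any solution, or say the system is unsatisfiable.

p_1 = False; p_2 = True; p_3 = False; p_4 = False; p_5 = True

p_2 ^ p_3 ^ p_4 = T ^ F ^ F = True ✓
p_1 ^ p_2 ^ p_3 = F ^ T ^ F = True ✓
p_1 ^ p_2 ^ p_4 = F ^ T ^ F = True ✓
p_1 ^ p_3 ^ p_5 = F ^ F ^ T = True ✓
p_2 ^ p_4 = T ^ F = True ✓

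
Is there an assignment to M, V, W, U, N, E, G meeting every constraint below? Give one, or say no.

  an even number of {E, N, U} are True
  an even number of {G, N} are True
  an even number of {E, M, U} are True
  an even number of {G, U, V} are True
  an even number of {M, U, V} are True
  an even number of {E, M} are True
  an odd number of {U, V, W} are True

M=T; V=T; W=F; U=F; N=T; E=T; G=T

{E, N, U}: 2 true → even ✓
{G, N}: 2 true → even ✓
{E, M, U}: 2 true → even ✓
{G, U, V}: 2 true → even ✓
{M, U, V}: 2 true → even ✓
{E, M}: 2 true → even ✓
{U, V, W}: 1 true → odd ✓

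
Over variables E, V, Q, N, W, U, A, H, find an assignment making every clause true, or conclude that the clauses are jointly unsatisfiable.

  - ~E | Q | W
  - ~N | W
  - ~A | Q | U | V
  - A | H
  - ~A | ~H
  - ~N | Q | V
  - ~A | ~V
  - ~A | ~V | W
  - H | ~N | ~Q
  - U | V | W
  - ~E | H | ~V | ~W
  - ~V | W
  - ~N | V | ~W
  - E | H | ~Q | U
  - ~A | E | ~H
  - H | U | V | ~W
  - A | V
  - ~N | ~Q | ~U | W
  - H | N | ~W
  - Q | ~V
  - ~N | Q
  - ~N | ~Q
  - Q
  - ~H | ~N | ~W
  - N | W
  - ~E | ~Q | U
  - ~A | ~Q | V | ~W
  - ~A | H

E = False; V = True; Q = True; N = False; W = True; U = False; A = False; H = True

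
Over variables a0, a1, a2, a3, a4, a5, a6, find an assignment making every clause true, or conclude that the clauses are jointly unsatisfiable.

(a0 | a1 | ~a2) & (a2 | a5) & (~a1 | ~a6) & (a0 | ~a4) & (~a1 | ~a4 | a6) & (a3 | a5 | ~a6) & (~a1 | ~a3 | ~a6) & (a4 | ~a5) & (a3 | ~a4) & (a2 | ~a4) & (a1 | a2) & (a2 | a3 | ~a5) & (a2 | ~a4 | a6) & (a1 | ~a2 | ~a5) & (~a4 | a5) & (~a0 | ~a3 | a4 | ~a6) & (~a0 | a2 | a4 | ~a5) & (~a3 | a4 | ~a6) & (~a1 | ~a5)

a0: True; a1: True; a2: True; a3: True; a4: False; a5: False; a6: False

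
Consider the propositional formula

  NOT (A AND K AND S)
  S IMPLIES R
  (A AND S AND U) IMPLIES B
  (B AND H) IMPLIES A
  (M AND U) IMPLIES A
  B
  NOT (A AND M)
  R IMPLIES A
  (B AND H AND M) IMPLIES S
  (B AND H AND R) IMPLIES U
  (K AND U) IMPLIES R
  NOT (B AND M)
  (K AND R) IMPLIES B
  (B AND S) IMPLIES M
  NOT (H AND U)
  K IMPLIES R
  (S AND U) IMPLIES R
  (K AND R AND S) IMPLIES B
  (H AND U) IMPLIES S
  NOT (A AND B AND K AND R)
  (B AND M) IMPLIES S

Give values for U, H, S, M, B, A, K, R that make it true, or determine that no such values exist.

U = True, H = False, S = False, M = False, B = True, A = False, K = False, R = False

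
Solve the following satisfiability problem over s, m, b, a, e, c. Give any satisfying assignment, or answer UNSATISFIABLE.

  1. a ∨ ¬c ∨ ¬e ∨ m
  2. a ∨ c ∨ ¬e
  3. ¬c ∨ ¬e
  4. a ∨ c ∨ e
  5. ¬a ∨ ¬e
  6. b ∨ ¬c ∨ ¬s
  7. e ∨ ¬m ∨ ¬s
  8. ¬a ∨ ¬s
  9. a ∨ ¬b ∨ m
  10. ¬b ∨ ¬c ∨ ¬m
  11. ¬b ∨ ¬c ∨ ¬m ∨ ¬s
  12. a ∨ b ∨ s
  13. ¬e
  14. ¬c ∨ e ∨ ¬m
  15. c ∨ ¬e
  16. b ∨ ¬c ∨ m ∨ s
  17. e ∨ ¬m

s: False, m: False, b: False, a: True, e: False, c: False

Unit clause (¬e) forces e = False.
In (e ∨ ¬m) only ¬m is left, so m = False.
Try s = True:
  (¬a ∨ ¬s) forces a = False.
  (a ∨ c ∨ e) forces c = True.
  (b ∨ ¬c ∨ ¬s) forces b = True.
  clause (a ∨ ¬b ∨ m) is falsified — backtrack.
So s = False.
Set b = False.
  then (a ∨ b ∨ s) forces a = True.
  then (b ∨ ¬c ∨ m ∨ s) forces c = False.
All clauses satisfied.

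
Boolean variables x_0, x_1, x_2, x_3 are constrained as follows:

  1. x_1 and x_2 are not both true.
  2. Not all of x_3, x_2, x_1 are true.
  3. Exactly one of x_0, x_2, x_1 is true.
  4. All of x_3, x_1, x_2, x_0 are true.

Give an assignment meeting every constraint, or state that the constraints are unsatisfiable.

Case x_0 = True:
  (3) with x_0=T forces x_2 = False.
  Constraint (4) is violated (x_2=F) — contradiction.
Case x_0 = False:
  Constraint (4) is violated (x_0=F) — contradiction.
Both cases fail — unsatisfiable.

The formula is unsatisfiable.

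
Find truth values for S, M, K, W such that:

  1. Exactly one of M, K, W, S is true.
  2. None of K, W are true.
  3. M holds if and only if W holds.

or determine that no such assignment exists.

S = True, M = False, K = False, W = False

  (1) {M, K, W, S}: 1 true — exactly one ✓
  (2) {K, W}: 0 true — none ✓
  (3) M=F, W=F — same ✓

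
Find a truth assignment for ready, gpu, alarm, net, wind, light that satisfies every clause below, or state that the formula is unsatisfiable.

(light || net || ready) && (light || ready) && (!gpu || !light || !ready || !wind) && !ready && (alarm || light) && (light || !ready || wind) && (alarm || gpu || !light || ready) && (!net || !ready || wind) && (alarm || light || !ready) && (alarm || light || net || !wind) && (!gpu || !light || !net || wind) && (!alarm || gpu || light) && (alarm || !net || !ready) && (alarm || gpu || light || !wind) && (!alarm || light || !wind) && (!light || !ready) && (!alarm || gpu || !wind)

ready = False, gpu = True, alarm = False, net = True, wind = True, light = True

Unit clause (!ready) forces ready = False.
In (light || ready) only light is left, so light = True.
Set gpu = True.
Set alarm = False.
Set net = True.
  then (!gpu || !light || !net || wind) forces wind = True.
All clauses satisfied.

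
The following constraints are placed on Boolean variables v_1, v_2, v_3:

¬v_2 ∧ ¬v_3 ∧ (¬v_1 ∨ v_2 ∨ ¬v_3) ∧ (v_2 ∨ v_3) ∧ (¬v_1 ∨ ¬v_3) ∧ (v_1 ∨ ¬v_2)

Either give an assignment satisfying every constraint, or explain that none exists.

Case v_2 = True:
  Clause (¬v_2) is falsified — contradiction.
Case v_2 = False:
  (¬v_3) forces v_3 = False.
  Clause (v_2 ∨ v_3) is falsified — contradiction.
Both cases fail, so the formula is unsatisfiable.

Unsatisfiable — no assignment works.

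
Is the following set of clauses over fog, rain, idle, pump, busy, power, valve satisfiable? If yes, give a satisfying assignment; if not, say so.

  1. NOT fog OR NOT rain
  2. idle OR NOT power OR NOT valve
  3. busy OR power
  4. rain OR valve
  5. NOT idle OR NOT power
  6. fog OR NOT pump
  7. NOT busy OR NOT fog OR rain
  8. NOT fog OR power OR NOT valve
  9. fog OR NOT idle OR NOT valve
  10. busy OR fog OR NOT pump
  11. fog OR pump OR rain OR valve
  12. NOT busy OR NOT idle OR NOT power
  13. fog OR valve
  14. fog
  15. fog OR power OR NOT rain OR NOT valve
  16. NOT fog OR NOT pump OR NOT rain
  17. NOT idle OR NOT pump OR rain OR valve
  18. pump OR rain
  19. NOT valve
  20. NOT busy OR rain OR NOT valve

Unsatisfiable — no assignment works.

Case fog = True:
  (NOT fog OR NOT rain) forces rain = False.
  (rain OR valve) forces valve = True.
  Clause (NOT valve) is falsified — contradiction.
Case fog = False:
  Clause (fog) is falsified — contradiction.
Both cases fail, so the formula is unsatisfiable.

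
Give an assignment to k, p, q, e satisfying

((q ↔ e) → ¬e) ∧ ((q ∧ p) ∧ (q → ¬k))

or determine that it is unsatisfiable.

k = False, p = True, q = True, e = False

  (q ↔ e) → ¬e = True
    q ↔ e = False
    ¬e = True
  (q ∧ p) ∧ (q → ¬k) = True
    q ∧ p = True
    q → ¬k = True
      ¬k = True
Both conjuncts True, so the formula holds.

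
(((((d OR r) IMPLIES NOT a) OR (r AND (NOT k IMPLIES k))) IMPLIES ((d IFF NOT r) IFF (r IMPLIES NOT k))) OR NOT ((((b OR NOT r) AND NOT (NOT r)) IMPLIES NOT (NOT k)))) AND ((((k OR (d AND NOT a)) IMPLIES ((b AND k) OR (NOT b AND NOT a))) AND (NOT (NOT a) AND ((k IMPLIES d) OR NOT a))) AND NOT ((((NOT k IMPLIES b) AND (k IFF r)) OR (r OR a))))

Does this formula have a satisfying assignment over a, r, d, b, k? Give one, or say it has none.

UNSATISFIABLE

Case a = True: the conjunct NOT ((((NOT k IMPLIES b) AND (k IFF r)) OR (r OR a))) becomes NOT ((((NOT k IMPLIES b) AND (k IFF r)) OR True)) = False.
Case a = False: the conjunct NOT (NOT a) becomes NOT (NOT False) = False.
Both cases fail — unsatisfiable.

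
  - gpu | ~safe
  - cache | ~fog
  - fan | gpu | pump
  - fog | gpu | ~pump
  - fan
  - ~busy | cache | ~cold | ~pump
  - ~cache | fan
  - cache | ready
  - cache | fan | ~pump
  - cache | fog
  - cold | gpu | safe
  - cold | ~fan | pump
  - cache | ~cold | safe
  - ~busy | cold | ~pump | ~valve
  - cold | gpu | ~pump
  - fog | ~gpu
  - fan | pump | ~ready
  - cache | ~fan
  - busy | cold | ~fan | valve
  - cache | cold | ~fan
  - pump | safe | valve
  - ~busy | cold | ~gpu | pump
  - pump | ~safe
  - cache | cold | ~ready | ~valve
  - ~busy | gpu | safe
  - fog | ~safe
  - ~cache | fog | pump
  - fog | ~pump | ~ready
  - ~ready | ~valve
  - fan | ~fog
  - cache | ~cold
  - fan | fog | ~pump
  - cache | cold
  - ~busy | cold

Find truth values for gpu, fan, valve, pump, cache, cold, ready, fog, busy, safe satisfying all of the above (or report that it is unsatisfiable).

Unit clause (fan) forces fan = True.
In (cache | ~fan) only cache is left, so cache = True.
Set gpu = True.
  then (fog | ~gpu) forces fog = True.
Set valve = False.
Try pump = False:
  (cold | ~fan | pump) forces cold = True.
  (pump | safe | valve) forces safe = True.
  clause (pump | ~safe) is falsified — backtrack.
So pump = True.
Try cold = False:
  (busy | cold | ~fan | valve) forces busy = True.
  clause (~busy | cold) is falsified — backtrack.
So cold = True.
Set ready = False.
Set busy = True.
Set safe = True.
All clauses satisfied.

gpu=T; fan=T; valve=F; pump=T; cache=T; cold=T; ready=F; fog=T; busy=T; safe=T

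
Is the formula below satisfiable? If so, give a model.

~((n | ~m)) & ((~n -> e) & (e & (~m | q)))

n: False, q: True, m: True, e: True

  ~((n | ~m)) = True
    n | ~m = False
      ~m = False
  (~n -> e) & (e & (~m | q)) = True
    ~n -> e = True
      ~n = True
    e & (~m | q) = True
      ~m | q = True
        ~m = False
Both conjuncts True, so the formula holds.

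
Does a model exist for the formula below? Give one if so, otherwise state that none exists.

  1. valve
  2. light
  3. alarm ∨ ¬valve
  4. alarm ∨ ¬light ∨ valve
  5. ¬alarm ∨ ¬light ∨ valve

valve = True, light = True, alarm = True

Unit clause (valve) forces valve = True.
Unit clause (light) forces light = True.
In (alarm ∨ ¬valve) only alarm is left, so alarm = True.
Check each clause:
  (valve): valve holds.
  (light): light holds.
  (alarm ∨ ¬valve): alarm holds.
  (alarm ∨ ¬light ∨ valve): alarm holds.
  (¬alarm ∨ ¬light ∨ valve): valve holds.
All clauses satisfied.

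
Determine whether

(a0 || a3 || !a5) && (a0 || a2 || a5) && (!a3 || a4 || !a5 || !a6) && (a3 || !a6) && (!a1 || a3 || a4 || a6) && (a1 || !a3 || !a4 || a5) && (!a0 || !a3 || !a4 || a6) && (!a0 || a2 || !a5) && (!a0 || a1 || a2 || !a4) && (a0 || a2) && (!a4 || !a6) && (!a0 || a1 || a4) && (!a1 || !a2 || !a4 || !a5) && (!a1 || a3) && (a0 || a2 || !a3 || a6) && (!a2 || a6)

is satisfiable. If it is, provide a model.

a0: True; a1: True; a2: False; a3: True; a4: False; a5: False; a6: False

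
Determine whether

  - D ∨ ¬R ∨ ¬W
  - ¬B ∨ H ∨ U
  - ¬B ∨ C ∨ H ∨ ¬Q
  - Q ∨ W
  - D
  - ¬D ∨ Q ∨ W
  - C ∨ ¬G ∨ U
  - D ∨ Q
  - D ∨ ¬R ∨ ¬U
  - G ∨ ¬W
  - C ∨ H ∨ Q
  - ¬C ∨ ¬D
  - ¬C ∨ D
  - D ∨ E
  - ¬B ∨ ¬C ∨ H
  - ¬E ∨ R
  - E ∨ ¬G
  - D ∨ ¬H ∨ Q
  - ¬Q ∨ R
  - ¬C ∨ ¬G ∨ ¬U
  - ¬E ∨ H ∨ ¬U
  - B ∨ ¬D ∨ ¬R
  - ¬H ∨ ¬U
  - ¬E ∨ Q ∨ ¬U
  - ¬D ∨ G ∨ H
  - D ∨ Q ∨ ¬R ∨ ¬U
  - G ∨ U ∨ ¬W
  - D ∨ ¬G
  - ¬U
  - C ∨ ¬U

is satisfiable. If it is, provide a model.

W = False, D = True, C = False, G = False, B = True, U = False, Q = True, E = True, H = True, R = True

Unit clause (D) forces D = True.
In (¬C ∨ ¬D) only ¬C is left, so C = False.
Unit clause (¬U) forces U = False.
In (C ∨ ¬G ∨ U) only ¬G is left, so G = False.
In (G ∨ ¬W) only ¬W is left, so W = False.
In (¬D ∨ G ∨ H) only H is left, so H = True.
In (Q ∨ W) only Q is left, so Q = True.
In (¬Q ∨ R) only R is left, so R = True.
In (B ∨ ¬D ∨ ¬R) only B is left, so B = True.
Set E = True.
All clauses satisfied.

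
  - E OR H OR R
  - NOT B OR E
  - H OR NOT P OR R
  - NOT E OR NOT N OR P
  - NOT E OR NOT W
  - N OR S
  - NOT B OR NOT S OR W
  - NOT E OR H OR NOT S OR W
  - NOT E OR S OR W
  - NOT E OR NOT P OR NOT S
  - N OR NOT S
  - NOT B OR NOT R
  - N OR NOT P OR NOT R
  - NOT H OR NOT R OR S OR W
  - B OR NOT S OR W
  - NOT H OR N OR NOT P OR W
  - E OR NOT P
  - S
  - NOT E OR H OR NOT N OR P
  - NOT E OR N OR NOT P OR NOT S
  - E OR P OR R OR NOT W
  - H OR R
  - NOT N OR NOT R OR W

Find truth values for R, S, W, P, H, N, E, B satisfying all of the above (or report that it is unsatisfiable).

R = True; S = True; W = True; P = False; H = False; N = True; E = False; B = False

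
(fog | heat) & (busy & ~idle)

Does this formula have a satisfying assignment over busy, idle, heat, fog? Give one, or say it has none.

busy=T, idle=F, heat=T, fog=T

  fog | heat = True
  busy & ~idle = True
    ~idle = True
Both conjuncts True, so the formula holds.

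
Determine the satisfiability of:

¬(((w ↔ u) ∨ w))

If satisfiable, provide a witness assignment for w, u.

w: False, u: True

  ¬(((w ↔ u) ∨ w)) = True
    (w ↔ u) ∨ w = False
      w ↔ u = False
The formula evaluates to True.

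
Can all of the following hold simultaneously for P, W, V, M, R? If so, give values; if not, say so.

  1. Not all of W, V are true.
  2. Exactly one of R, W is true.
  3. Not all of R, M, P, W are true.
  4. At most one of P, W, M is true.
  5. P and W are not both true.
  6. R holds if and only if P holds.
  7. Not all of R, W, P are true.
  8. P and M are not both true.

P = True; W = False; V = True; M = False; R = True

  (1) {W, V}: 1/2 true — not all ✓
  (2) {R, W}: 1 true — exactly one ✓
  (3) {R, M, P, W}: 2/4 true — not all ✓
  (4) {P, W, M}: 1 true — at most one ✓
  (5) P=T, W=F — not both ✓
  (6) R=T, P=T — same ✓
  (7) {R, W, P}: 2/3 true — not all ✓
  (8) P=T, M=F — not both ✓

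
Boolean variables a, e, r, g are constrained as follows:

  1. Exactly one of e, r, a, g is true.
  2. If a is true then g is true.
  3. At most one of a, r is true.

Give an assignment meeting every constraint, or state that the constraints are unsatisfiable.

a = False, e = True, r = False, g = False

  (1) {e, r, a, g}: 1 true — exactly one ✓
  (2) a=F ⇒ g: vacuous ✓
  (3) {a, r}: 0 true — at most one ✓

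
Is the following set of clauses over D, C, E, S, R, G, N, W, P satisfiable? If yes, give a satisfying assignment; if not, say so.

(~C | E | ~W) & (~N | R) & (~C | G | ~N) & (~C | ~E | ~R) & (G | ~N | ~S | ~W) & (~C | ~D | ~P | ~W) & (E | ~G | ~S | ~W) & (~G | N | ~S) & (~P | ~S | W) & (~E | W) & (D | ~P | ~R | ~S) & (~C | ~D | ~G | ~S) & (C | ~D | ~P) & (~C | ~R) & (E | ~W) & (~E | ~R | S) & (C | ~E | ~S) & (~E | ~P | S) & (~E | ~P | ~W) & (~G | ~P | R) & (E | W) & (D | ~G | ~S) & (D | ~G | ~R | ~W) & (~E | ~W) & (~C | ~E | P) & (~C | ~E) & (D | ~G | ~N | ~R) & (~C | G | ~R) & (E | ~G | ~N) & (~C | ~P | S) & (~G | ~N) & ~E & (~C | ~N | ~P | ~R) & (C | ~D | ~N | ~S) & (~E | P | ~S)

Case E = True:
  Clause (~E) is falsified — contradiction.
Case E = False:
  (E | ~W) forces W = False.
  Clause (E | W) is falsified — contradiction.
Both cases fail, so the formula is unsatisfiable.

Unsatisfiable — no assignment works.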